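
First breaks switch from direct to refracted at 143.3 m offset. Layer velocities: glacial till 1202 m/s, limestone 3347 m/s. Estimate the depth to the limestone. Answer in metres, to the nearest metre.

49 m

x_cross = 2h·√((V₂+V₁)/(V₂−V₁)) → h = x_cross / (2·√((V₂+V₁)/(V₂−V₁))).
√((V₂+V₁)/(V₂−V₁)) = √((3347+1202)/(3347−1202)) = 1.4563.
h = 143.3 / (2·1.4563) = 49.20 m.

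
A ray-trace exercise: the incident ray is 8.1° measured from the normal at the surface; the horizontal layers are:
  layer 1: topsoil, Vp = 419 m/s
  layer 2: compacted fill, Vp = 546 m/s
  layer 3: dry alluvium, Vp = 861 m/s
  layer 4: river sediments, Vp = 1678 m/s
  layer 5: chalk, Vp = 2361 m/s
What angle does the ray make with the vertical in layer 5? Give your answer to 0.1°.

52.6°

Ray parameter p = sin 8.1° / 419 = 3.3628e-04 s/m.
sin θ_5 = p·V_5 = 3.3628e-04 × 2361 = 0.7940.
θ_5 = 52.56° from the vertical.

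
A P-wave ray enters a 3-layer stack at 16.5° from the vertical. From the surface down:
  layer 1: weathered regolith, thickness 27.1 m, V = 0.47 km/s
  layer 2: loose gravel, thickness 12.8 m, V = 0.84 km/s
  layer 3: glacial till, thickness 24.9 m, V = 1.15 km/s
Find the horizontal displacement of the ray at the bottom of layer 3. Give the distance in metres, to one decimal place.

Ray parameter p = sin 16.5° / 0.47 km/s = 6.0429e-01 s/km.
Layer 1: θ = 16.50°; offset = 27.1·tan 16.50° = 8.027 m.
Layer 2: sin θ = p·0.84 = 0.5076 → θ = 30.50°; offset = 12.8·tan 30.50° = 7.541 m.
Layer 3: sin θ = p·1.15 = 0.6949 → θ = 44.02°; offset = 24.9·tan 44.02° = 24.064 m.
Summing the layer offsets gives 39.632 m.

39.6 m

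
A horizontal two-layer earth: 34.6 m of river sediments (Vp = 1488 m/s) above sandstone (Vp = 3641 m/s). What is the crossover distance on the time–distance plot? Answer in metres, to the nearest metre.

x_cross = 2h·√((V₂+V₁)/(V₂−V₁)).
(V₂+V₁)/(V₂−V₁) = (3641+1488)/(3641−1488) = 2.3823; √ = 1.5435.
x_cross = 2·34.6·1.5435 = 106.81 m.

107 m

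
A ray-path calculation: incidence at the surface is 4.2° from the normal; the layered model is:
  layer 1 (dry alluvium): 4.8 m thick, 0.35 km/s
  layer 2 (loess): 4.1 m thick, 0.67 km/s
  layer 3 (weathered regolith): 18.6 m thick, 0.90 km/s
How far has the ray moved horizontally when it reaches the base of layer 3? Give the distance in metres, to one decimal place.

p = sin θ₁/V₁ = sin 4.2°/0.35 = 2.0925e-01 s/km is conserved through the stack.
Layer 1: θ = 4.20°; offset = 4.8·tan 4.20° = 0.352 m.
Layer 2: sin θ = p·0.67 = 0.1402 → θ = 8.06°; offset = 4.1·tan 8.06° = 0.581 m.
Layer 3: sin θ = p·0.90 = 0.1883 → θ = 10.86°; offset = 18.6·tan 10.86° = 3.567 m.
Σ offsets = 4.500 m.

4.5 m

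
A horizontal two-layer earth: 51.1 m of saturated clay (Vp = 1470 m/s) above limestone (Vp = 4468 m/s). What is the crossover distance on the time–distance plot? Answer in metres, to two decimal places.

x_cross = 2h·√((V₂+V₁)/(V₂−V₁)).
(V₂+V₁)/(V₂−V₁) = (4468+1470)/(4468−1470) = 1.9807; √ = 1.4074.
x_cross = 2·51.1·1.4074 = 143.83 m.

143.83 m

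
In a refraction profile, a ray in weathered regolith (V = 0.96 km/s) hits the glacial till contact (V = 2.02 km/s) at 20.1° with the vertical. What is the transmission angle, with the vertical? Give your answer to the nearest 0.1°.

Snell's law: sin θ₂ = (V₂/V₁)·sin θ₁ = (2.02/0.96)·sin 20.1° = 0.7231.
θ₂ = arcsin 0.7231 = 46.31° from the normal.

46.3°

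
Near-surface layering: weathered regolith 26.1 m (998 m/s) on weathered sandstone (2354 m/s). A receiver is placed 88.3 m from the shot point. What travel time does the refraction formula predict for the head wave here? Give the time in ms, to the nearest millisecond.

θ_c = arcsin(V₁/V₂) = arcsin(998/2354) = 25.08°, cos θ_c = 0.9057.
Intercept time tᵢ = 2h cos θ_c / V₁ = 2·26.1·0.9057/998 = 0.04737 s.
t = x/V₂ + tᵢ = 88.3/2354 + 0.04737 = 0.08488 s.

85 ms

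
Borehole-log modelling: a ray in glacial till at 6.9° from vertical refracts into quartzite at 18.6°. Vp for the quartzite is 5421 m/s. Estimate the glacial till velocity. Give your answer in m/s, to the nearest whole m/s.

2042 m/s

sin 6.9° = 0.1201; sin 18.6° = 0.3190.
V₁ = V₂·(sin θ₁/sin θ₂) = 5421·(0.1201/0.3190) = 2041.83 m/s.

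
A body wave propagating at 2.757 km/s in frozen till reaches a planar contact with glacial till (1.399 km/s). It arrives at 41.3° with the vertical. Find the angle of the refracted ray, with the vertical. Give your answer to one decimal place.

19.6°

Snell's law: sin θ₂ = (V₂/V₁)·sin θ₁ = (1.399/2.757)·sin 41.3° = 0.3349.
θ₂ = arcsin 0.3349 = 19.57° from the normal.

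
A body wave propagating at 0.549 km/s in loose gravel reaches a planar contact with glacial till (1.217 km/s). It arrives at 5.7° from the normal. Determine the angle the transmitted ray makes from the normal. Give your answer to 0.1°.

sin θ₁/V₁ = sin θ₂/V₂ ⇒ sin θ₂ = 1.217·sin 5.7°/0.549 = 1.217·0.0993/0.549 = 0.2202.
θ₂ = sin⁻¹(0.2202) = 12.72° (from vertical).

12.7°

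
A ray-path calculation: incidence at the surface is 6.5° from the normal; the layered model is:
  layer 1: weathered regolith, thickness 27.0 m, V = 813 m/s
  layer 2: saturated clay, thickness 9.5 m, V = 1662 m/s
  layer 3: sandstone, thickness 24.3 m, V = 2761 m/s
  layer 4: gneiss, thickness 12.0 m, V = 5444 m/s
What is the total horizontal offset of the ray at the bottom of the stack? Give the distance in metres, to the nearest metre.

Apply Snell's law at each interface; in layer i the horizontal offset is hᵢ·tan θᵢ.
Layer 1: θ = 6.50°; offset = 27.0·tan 6.50° = 3.076 m.
Layer 2: sin θ = 1662·sin 6.5°/813 = 0.2314, θ = 13.38°; offset = 9.5·tan 13.38° = 2.260 m.
Layer 3: sin θ = 2761·sin 6.5°/813 = 0.3844, θ = 22.61°; offset = 24.3·tan 22.61° = 10.120 m.
Layer 4: sin θ = 5444·sin 6.5°/813 = 0.7580, θ = 49.29°; offset = 12.0·tan 49.29° = 13.947 m.
Summing the layer offsets gives 29.403 m.

29 m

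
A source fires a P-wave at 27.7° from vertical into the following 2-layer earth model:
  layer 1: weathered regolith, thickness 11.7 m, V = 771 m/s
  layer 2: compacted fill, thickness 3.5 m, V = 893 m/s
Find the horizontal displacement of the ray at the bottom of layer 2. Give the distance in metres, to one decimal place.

Apply Snell's law at each interface; in layer i the horizontal offset is hᵢ·tan θᵢ.
Layer 1: θ = 27.70°; offset = 11.7·tan 27.70° = 6.143 m.
Layer 2: sin θ = 893·sin 27.7°/771 = 0.5384, θ = 32.57°; offset = 3.5·tan 32.57° = 2.236 m.
Summing the layer offsets gives 8.379 m.

8.4 m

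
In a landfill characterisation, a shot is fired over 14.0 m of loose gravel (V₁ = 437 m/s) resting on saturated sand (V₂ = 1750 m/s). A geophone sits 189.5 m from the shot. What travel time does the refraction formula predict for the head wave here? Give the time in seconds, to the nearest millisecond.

0.170 s

θ_c = arcsin(V₁/V₂) = arcsin(437/1750) = 14.46°, cos θ_c = 0.9683.
Intercept time tᵢ = 2h cos θ_c / V₁ = 2·14.0·0.9683/437 = 0.06204 s.
t = x/V₂ + tᵢ = 189.5/1750 + 0.06204 = 0.17033 s.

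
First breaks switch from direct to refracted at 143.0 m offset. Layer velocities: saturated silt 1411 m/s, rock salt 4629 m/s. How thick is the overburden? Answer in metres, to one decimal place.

h = (x_cross/2)·√((V₂−V₁)/(V₂+V₁)).
(V₂−V₁)/(V₂+V₁) = (4629−1411)/(4629+1411) = 0.5328; √ = 0.7299.
h = (143.0/2)·0.7299 = 52.19 m.

52.2 m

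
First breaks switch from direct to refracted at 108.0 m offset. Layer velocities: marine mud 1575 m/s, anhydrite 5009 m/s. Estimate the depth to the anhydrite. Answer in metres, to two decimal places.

39.00 m

h = (x_cross/2)·√((V₂−V₁)/(V₂+V₁)).
(V₂−V₁)/(V₂+V₁) = (5009−1575)/(5009+1575) = 0.5216; √ = 0.7222.
h = (108.0/2)·0.7222 = 39.00 m.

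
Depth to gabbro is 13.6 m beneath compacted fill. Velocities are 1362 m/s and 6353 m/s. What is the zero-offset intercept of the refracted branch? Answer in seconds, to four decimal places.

0.0195 s

tᵢ = 2h·√(V₂²−V₁²)/(V₁V₂).
√(V₂²−V₁²) = √(6353²−1362²) = 6205.3 m/s.
tᵢ = 2·13.6·6205.3/(1362·6353) = 0.01951 s.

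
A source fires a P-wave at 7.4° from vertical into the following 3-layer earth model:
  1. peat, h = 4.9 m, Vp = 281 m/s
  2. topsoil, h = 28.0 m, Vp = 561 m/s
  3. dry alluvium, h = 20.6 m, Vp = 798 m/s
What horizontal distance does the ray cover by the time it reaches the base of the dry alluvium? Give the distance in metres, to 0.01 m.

Apply Snell's law at each interface; in layer i the horizontal offset is hᵢ·tan θᵢ.
Layer 1: θ = 7.40°; offset = 4.9·tan 7.40° = 0.6364 m.
Layer 2: sin θ = 561·sin 7.4°/281 = 0.2571, θ = 14.90°; offset = 28.0·tan 14.90° = 7.4502 m.
Layer 3: sin θ = 798·sin 7.4°/281 = 0.3658, θ = 21.45°; offset = 20.6·tan 21.45° = 8.0956 m.
Total horizontal offset = 16.1823 m.

16.18 m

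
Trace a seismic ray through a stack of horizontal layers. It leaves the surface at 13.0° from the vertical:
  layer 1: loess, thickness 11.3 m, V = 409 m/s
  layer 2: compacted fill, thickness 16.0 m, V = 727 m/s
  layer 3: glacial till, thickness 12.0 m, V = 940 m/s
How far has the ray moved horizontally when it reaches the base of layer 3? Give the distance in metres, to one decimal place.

16.8 m

Ray parameter p = sin 13.0° / 409 m/s = 5.5000e-04 s/m.
Layer 1: θ = 13.00°; offset = 11.3·tan 13.00° = 2.609 m.
Layer 2: sin θ = p·727 = 0.3999 → θ = 23.57°; offset = 16.0·tan 23.57° = 6.980 m.
Layer 3: sin θ = p·940 = 0.5170 → θ = 31.13°; offset = 12.0·tan 31.13° = 7.248 m.
Summing the layer offsets gives 16.837 m.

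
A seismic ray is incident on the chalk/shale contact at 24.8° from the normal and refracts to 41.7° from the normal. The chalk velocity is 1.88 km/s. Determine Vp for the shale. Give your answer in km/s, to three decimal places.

2.982 km/s

Snell's law: sin 24.8°/V₁ = sin 41.7°/V₂.
V₂ = V₁·sin 41.7°/sin 24.8° = 1.88 × 1.5860 = 2.982 km/s.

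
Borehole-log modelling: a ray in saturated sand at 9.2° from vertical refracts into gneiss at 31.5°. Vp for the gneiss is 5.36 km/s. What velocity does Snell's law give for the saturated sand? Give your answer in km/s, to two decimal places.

Snell's law: sin 9.2°/V₁ = sin 31.5°/V₂.
V₁ = V₂·sin 9.2°/sin 31.5° = 5.36 × 0.3060 = 1.64 km/s.

1.64 km/s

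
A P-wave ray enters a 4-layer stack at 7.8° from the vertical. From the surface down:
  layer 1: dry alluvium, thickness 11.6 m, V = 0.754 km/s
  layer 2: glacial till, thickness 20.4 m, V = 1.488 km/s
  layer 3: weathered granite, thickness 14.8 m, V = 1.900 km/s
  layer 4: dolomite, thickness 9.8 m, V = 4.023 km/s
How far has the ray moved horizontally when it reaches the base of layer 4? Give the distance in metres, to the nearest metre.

Ray parameter p = sin 7.8° / 0.754 km/s = 1.7999e-01 s/km.
Layer 1: θ = 7.80°; offset = 11.6·tan 7.80° = 1.589 m.
Layer 2: sin θ = p·1.488 = 0.2678 → θ = 15.54°; offset = 20.4·tan 15.54° = 5.671 m.
Layer 3: sin θ = p·1.900 = 0.3420 → θ = 20.00°; offset = 14.8·tan 20.00° = 5.386 m.
Layer 4: sin θ = p·4.023 = 0.7241 → θ = 46.40°; offset = 9.8·tan 46.40° = 10.289 m.
Summing the layer offsets gives 22.936 m.

23 m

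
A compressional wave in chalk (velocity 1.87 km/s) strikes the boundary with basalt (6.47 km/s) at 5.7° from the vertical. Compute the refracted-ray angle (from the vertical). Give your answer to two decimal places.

20.10°

Snell's law: sin θ₂ = (V₂/V₁)·sin θ₁ = (6.47/1.87)·sin 5.7° = 0.3436.
θ₂ = arcsin 0.3436 = 20.10° from the normal.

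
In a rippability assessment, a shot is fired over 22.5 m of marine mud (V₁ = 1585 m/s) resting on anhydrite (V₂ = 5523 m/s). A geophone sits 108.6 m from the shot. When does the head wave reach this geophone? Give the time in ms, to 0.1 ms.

46.9 ms

t = x/V₂ + 2h·√(V₂²−V₁²)/(V₁V₂).
√(V₂²−V₁²) = √(5523²−1585²) = 5290.7 m/s; delay term = 2·22.5·5290.7/(1585·5523) = 0.02720 s.
t = 108.6/5523 + 0.02720 = 0.04686 s.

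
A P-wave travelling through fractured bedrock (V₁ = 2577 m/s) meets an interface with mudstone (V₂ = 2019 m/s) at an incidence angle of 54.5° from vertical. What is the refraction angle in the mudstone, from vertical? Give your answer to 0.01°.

sin θ₁/V₁ = sin θ₂/V₂ ⇒ sin θ₂ = 2019·sin 54.5°/2577 = 2019·0.8141/2577 = 0.6378.
θ₂ = sin⁻¹(0.6378) = 39.63° (from vertical).

39.63°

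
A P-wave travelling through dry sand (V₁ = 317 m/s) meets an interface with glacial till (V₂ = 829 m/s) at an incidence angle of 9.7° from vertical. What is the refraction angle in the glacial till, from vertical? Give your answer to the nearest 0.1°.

sin θ₁/V₁ = sin θ₂/V₂ ⇒ sin θ₂ = 829·sin 9.7°/317 = 829·0.1685/317 = 0.4406.
θ₂ = arcsin 0.4406 = 26.14° from the normal.

26.1°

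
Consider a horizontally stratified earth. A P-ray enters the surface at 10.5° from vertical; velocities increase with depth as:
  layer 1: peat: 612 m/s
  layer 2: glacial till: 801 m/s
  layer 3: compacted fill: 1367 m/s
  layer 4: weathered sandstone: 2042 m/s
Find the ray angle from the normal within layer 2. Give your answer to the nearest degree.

14°

Snell's law across each interface conserves sin θ / V, so sin θ_2 = V_2·sin θ₁/V₁.
sin θ_2 = 801 × sin 10.5° / 612 = 0.2385.
θ_2 = arcsin 0.2385 = 13.80°.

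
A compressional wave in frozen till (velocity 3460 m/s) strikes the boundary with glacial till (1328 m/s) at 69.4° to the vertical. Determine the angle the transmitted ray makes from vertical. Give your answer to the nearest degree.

sin θ₁/V₁ = sin θ₂/V₂ ⇒ sin θ₂ = 1328·sin 69.4°/3460 = 1328·0.9361/3460 = 0.3593.
θ₂ = sin⁻¹(0.3593) = 21.06° (from vertical).

21°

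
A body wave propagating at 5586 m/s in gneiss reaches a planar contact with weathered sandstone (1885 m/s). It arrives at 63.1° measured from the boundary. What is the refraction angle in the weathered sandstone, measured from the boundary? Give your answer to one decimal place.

81.2°

Convert to the normal: θ₁ = 90° − 63.1° = 26.9°.
sin θ₁/V₁ = sin θ₂/V₂ ⇒ sin θ₂ = 1885·sin 26.9°/5586 = 1885·0.4524/5586 = 0.1527.
θ₂ = arcsin 0.1527 = 8.78° from the normal.
From the interface: 90° − 8.78° = 81.22°.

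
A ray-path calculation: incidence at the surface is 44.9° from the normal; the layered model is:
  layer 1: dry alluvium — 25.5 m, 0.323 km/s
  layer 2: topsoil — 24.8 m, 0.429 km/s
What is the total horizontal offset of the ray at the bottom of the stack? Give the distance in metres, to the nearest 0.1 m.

Apply Snell's law at each interface; in layer i the horizontal offset is hᵢ·tan θᵢ.
Layer 1: θ = 44.90°; offset = 25.5·tan 44.90° = 25.411 m.
Layer 2: sin θ = 0.429·sin 44.9°/0.323 = 0.9375, θ = 69.64°; offset = 24.8·tan 69.64° = 66.825 m.
Total horizontal offset = 92.236 m.

92.2 m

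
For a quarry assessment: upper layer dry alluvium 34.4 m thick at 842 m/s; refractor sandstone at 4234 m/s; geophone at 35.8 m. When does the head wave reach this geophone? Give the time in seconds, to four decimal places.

0.0885 s

t = x/V₂ + 2h·√(V₂²−V₁²)/(V₁V₂).
√(V₂²−V₁²) = √(4234²−842²) = 4149.4 m/s; delay term = 2·34.4·4149.4/(842·4234) = 0.08008 s.
t = 35.8/4234 + 0.08008 = 0.08853 s.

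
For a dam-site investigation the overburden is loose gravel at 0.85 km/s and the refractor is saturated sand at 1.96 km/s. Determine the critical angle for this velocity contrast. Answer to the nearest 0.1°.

25.7°

Critical incidence: sin θ_c = V₁/V₂ = 0.85/1.96 = 0.4337.
θ_c = arcsin 0.4337 = 25.70°.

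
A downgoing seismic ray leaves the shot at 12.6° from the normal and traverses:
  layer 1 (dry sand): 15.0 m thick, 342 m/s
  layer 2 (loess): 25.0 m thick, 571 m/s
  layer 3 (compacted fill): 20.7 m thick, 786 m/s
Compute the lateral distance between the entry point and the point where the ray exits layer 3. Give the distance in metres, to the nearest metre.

p = sin θ₁/V₁ = sin 12.6°/342 = 6.3785e-04 s/m is conserved through the stack.
Layer 1: θ = 12.60°; offset = 15.0·tan 12.60° = 3.353 m.
Layer 2: sin θ = p·571 = 0.3642 → θ = 21.36°; offset = 25.0·tan 21.36° = 9.777 m.
Layer 3: sin θ = p·786 = 0.5013 → θ = 30.09°; offset = 20.7·tan 30.09° = 11.994 m.
Σ offsets = 25.124 m.

25 m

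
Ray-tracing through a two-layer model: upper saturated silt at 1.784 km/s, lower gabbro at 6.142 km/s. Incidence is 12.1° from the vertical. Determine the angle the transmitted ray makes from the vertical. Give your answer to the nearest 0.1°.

46.2°

sin θ₁/V₁ = sin θ₂/V₂ ⇒ sin θ₂ = 6.142·sin 12.1°/1.784 = 6.142·0.2096/1.784 = 0.7217.
θ₂ = arcsin 0.7217 = 46.19° from the normal.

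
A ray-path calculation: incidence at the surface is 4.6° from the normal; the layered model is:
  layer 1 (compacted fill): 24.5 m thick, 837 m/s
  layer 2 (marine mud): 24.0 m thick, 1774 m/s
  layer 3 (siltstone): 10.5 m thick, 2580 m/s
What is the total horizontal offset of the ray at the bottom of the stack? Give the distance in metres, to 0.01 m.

8.79 m

Ray parameter p = sin 4.6° / 837 m/s = 9.5817e-05 s/m.
Layer 1: θ = 4.60°; offset = 24.5·tan 4.60° = 1.9712 m.
Layer 2: sin θ = p·1774 = 0.1700 → θ = 9.79°; offset = 24.0·tan 9.79° = 4.1398 m.
Layer 3: sin θ = p·2580 = 0.2472 → θ = 14.31°; offset = 10.5·tan 14.31° = 2.6788 m.
Summing the layer offsets gives 8.7898 m.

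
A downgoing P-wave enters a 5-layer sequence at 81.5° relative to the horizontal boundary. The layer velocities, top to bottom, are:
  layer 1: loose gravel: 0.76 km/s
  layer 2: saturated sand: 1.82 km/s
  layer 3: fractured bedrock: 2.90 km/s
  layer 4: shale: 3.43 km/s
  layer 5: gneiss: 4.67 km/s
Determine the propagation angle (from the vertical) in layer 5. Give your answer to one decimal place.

65.3°

From the normal: θ₁ = 90° − 81.5° = 8.5°.
Ray parameter p = sin 8.5° / 0.76 = 1.9449e-01 s/km.
sin θ_5 = p·V_5 = 1.9449e-01 × 4.67 = 0.9082.
θ_5 = arcsin 0.9082 = 65.26°.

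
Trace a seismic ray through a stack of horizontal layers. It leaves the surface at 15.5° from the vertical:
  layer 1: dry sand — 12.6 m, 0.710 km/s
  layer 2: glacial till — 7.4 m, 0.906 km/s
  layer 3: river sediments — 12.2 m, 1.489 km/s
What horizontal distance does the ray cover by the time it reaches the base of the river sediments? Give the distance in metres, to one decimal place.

14.4 m

Apply Snell's law at each interface; in layer i the horizontal offset is hᵢ·tan θᵢ.
Layer 1: θ = 15.50°; offset = 12.6·tan 15.50° = 3.494 m.
Layer 2: sin θ = 0.906·sin 15.5°/0.710 = 0.3410, θ = 19.94°; offset = 7.4·tan 19.94° = 2.684 m.
Layer 3: sin θ = 1.489·sin 15.5°/0.710 = 0.5604, θ = 34.09°; offset = 12.2·tan 34.09° = 8.256 m.
Total horizontal offset = 14.435 m.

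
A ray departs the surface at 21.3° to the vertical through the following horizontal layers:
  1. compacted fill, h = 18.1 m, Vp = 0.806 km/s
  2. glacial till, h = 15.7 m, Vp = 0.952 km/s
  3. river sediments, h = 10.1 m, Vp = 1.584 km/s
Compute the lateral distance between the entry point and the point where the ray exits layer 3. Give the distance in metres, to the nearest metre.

25 m

p = sin θ₁/V₁ = sin 21.3°/0.806 = 4.5068e-01 s/km is conserved through the stack.
Layer 1: θ = 21.30°; offset = 18.1·tan 21.30° = 7.057 m.
Layer 2: sin θ = p·0.952 = 0.4291 → θ = 25.41°; offset = 15.7·tan 25.41° = 7.457 m.
Layer 3: sin θ = p·1.584 = 0.7139 → θ = 45.55°; offset = 10.1·tan 45.55° = 10.296 m.
Σ offsets = 24.811 m.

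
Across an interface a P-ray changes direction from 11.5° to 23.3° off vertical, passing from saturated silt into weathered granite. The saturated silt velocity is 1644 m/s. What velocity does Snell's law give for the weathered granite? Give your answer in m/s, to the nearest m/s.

3262 m/s

Snell's law: sin 11.5°/V₁ = sin 23.3°/V₂.
V₂ = V₁·sin 23.3°/sin 11.5° = 1644 × 1.9840 = 3261.69 m/s.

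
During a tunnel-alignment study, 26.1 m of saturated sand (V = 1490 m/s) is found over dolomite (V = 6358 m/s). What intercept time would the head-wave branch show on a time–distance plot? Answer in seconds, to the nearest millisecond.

tᵢ = 2h·√(V₂²−V₁²)/(V₁V₂).
√(V₂²−V₁²) = √(6358²−1490²) = 6180.9 m/s.
tᵢ = 2·26.1·6180.9/(1490·6358) = 0.03406 s.

0.034 s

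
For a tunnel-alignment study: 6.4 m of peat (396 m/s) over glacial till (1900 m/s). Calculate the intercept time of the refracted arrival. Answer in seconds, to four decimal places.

tᵢ = 2h·√(V₂²−V₁²)/(V₁V₂).
√(V₂²−V₁²) = √(1900²−396²) = 1858.3 m/s.
tᵢ = 2·6.4·1858.3/(396·1900) = 0.03161 s.

0.0316 s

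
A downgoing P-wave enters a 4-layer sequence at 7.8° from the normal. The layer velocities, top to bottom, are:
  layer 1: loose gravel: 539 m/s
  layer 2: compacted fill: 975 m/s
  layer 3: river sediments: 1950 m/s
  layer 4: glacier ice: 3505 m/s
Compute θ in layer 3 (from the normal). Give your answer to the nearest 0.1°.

29.4°

Snell's law across each interface conserves sin θ / V, so sin θ_3 = V_3·sin θ₁/V₁.
sin θ_3 = 1950 × sin 7.8° / 539 = 0.4910.
θ_3 = arcsin 0.4910 = 29.41°.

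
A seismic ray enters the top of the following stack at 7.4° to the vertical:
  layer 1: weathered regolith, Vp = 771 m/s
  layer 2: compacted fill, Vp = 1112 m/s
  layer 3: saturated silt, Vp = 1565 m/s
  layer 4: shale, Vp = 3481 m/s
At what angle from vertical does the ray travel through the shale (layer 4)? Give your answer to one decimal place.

Snell's law across each interface conserves sin θ / V, so sin θ_4 = V_4·sin θ₁/V₁.
sin θ_4 = 3481 × sin 7.4° / 771 = 0.5815.
θ_4 = 35.56° from the vertical.

35.6°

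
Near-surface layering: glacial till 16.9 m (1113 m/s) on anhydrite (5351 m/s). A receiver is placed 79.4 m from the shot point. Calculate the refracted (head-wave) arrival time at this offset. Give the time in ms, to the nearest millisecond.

θ_c = arcsin(V₁/V₂) = arcsin(1113/5351) = 12.01°, cos θ_c = 0.9781.
Intercept time tᵢ = 2h cos θ_c / V₁ = 2·16.9·0.9781/1113 = 0.02970 s.
t = x/V₂ + tᵢ = 79.4/5351 + 0.02970 = 0.04454 s.

45 ms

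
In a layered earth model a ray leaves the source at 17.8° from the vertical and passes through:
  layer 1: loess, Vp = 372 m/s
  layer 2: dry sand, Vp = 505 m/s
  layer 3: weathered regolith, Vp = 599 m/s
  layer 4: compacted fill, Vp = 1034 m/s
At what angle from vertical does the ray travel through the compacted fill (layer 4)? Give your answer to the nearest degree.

58°

Snell's law across each interface conserves sin θ / V, so sin θ_4 = V_4·sin θ₁/V₁.
sin θ_4 = 1034 × sin 17.8° / 372 = 0.8497.
θ_4 = 58.18° from the vertical.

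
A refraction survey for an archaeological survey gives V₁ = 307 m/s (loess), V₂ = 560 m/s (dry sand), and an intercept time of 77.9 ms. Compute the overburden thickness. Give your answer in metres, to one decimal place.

h = tᵢ·V₁·V₂ / (2·√(V₂²−V₁²)).
√(V₂²−V₁²) = √(560² − 307²) = 468.3 m/s.
h = 0.0779 s × 307 × 560 / (2 × 468.3) = 14.30 m.

14.3 m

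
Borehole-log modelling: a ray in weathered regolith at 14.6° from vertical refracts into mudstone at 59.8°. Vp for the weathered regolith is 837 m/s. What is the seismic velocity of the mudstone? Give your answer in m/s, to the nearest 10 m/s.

2870 m/s

Snell's law: sin 14.6°/V₁ = sin 59.8°/V₂.
V₂ = V₁·sin 59.8°/sin 14.6° = 837 × 3.4287 = 2869.84 m/s.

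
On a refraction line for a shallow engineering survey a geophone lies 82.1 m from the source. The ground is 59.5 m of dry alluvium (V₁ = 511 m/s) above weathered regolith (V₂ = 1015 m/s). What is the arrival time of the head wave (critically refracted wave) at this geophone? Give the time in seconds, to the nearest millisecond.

t = x/V₂ + 2h·√(V₂²−V₁²)/(V₁V₂).
√(V₂²−V₁²) = √(1015²−511²) = 877.0 m/s; delay term = 2·59.5·877.0/(511·1015) = 0.20121 s.
t = 82.1/1015 + 0.20121 = 0.28210 s.

0.282 s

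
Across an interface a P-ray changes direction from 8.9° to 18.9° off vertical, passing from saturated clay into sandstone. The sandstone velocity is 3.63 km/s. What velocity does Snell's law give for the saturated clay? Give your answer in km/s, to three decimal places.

1.734 km/s

Snell's law: sin 8.9°/V₁ = sin 18.9°/V₂.
V₁ = V₂·sin 8.9°/sin 18.9° = 3.63 × 0.4776 = 1.734 km/s.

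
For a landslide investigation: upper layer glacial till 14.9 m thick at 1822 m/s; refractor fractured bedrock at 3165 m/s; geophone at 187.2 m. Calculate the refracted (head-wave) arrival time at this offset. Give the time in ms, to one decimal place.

t = x/V₂ + 2h·√(V₂²−V₁²)/(V₁V₂).
√(V₂²−V₁²) = √(3165²−1822²) = 2588.0 m/s; delay term = 2·14.9·2588.0/(1822·3165) = 0.01337 s.
t = 187.2/3165 + 0.01337 = 0.07252 s.

72.5 ms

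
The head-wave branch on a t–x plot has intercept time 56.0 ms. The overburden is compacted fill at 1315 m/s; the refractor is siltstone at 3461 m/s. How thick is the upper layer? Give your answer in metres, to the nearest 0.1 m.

39.8 m

θ_c = arcsin(1315/3461) = 22.33°; cos θ_c = 0.9250.
tᵢ = 2h cos θ_c/V₁ ⇒ h = tᵢ·V₁/(2 cos θ_c) = 0.056·1315/(2·0.9250) = 39.81 m.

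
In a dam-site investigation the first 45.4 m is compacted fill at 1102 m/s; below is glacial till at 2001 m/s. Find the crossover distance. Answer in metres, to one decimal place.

θ_c = arcsin(1102/2001) = 33.42°, so cos θ_c = 0.8347 and tᵢ = 2h cos θ_c/V₁ = 0.0688 s.
At crossover x/V₁ = x/V₂ + tᵢ ⇒ x = tᵢ/(1/V₁ − 1/V₂) = 0.06877/(9.0744e-04 − 4.9975e-04) = 168.69 m.

168.7 m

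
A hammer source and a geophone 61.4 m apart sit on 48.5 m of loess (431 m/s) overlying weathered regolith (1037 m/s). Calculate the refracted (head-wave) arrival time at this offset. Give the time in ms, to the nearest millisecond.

θ_c = arcsin(V₁/V₂) = arcsin(431/1037) = 24.56°, cos θ_c = 0.9095.
Intercept time tᵢ = 2h cos θ_c / V₁ = 2·48.5·0.9095/431 = 0.20470 s.
t = x/V₂ + tᵢ = 61.4/1037 + 0.20470 = 0.26391 s.

264 ms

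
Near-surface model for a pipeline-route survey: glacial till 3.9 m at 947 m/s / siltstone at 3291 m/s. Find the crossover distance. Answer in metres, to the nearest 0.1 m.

x_cross = 2h·√((V₂+V₁)/(V₂−V₁)).
(V₂+V₁)/(V₂−V₁) = (3291+947)/(3291−947) = 1.8080; √ = 1.3446.
x_cross = 2·3.9·1.3446 = 10.49 m.

10.5 m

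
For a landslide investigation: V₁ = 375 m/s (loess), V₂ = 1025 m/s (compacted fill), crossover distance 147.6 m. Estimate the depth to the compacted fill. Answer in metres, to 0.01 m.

50.29 m

h = (x_cross/2)·√((V₂−V₁)/(V₂+V₁)).
(V₂−V₁)/(V₂+V₁) = (1025−375)/(1025+375) = 0.4643; √ = 0.6814.
h = (147.6/2)·0.6814 = 50.29 m.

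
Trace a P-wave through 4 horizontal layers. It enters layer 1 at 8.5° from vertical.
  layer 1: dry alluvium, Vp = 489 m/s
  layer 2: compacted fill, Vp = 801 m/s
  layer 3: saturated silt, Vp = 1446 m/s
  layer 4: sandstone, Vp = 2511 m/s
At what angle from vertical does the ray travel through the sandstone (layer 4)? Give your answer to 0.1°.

49.4°

Ray parameter p = sin 8.5° / 489 = 3.0227e-04 s/m.
sin θ_4 = p·V_4 = 3.0227e-04 × 2511 = 0.7590.
θ_4 = arcsin 0.7590 = 49.38°.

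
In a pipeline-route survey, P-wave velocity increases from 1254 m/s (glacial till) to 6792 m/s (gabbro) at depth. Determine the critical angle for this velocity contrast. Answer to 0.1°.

10.6°

At critical incidence the refracted ray runs along the interface (θ₂ = 90°), so sin θ_c = V₁/V₂.
θ_c = arcsin(1254/6792) = arcsin 0.1846 = 10.64°.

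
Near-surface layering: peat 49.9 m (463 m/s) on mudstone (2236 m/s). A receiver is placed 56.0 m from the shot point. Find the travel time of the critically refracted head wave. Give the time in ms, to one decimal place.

235.9 ms

t = x/V₂ + 2h·√(V₂²−V₁²)/(V₁V₂).
√(V₂²−V₁²) = √(2236²−463²) = 2187.5 m/s; delay term = 2·49.9·2187.5/(463·2236) = 0.21088 s.
t = 56.0/2236 + 0.21088 = 0.23592 s.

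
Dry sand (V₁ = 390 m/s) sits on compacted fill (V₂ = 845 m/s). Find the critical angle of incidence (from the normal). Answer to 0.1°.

At critical incidence the refracted ray runs along the interface (θ₂ = 90°), so sin θ_c = V₁/V₂.
θ_c = arcsin(390/845) = arcsin 0.4615 = 27.49°.

27.5°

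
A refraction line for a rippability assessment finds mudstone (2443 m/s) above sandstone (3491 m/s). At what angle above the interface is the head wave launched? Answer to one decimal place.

45.6°

Critical incidence: sin θ_c = V₁/V₂ = 2443/3491 = 0.6998.
θ_c = arcsin 0.6998 = 44.41°.
Measured from the interface: 90° − 44.41° = 45.59°.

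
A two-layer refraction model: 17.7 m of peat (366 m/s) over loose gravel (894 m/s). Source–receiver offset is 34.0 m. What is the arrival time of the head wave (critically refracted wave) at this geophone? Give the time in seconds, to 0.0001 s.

t = x/V₂ + 2h·√(V₂²−V₁²)/(V₁V₂).
√(V₂²−V₁²) = √(894²−366²) = 815.6 m/s; delay term = 2·17.7·815.6/(366·894) = 0.08824 s.
t = 34.0/894 + 0.08824 = 0.12628 s.

0.1263 s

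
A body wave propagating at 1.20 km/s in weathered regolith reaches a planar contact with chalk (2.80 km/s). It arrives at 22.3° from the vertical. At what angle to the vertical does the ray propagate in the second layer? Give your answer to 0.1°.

Snell's law: sin θ₂ = (V₂/V₁)·sin θ₁ = (2.80/1.20)·sin 22.3° = 0.8854.
θ₂ = arcsin 0.8854 = 62.30° from the normal.

62.3°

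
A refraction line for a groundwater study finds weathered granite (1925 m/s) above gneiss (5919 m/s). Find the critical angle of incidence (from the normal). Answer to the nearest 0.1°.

19.0°

Critical incidence: sin θ_c = V₁/V₂ = 1925/5919 = 0.3252.
θ_c = arcsin 0.3252 = 18.98°.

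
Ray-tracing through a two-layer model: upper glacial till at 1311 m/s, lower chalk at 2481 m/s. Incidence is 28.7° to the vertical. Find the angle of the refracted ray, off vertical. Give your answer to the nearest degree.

sin θ₁/V₁ = sin θ₂/V₂ ⇒ sin θ₂ = 2481·sin 28.7°/1311 = 2481·0.4802/1311 = 0.9088.
θ₂ = sin⁻¹(0.9088) = 65.34° (from vertical).

65°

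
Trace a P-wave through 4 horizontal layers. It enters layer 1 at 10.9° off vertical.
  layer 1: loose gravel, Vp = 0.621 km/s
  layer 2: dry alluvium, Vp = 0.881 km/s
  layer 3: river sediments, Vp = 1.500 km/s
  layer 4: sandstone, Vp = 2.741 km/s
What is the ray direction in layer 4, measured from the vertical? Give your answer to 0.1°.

56.6°

Ray parameter p = sin 10.9° / 0.621 = 3.0450e-01 s/km.
sin θ_4 = p·V_4 = 3.0450e-01 × 2.741 = 0.8346.
θ_4 = 56.58° from the vertical.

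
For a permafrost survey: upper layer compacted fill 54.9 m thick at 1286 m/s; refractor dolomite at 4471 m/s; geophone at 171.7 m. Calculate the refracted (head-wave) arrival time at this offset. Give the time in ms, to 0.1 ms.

120.2 ms

θ_c = arcsin(V₁/V₂) = arcsin(1286/4471) = 16.72°, cos θ_c = 0.9577.
Intercept time tᵢ = 2h cos θ_c / V₁ = 2·54.9·0.9577/1286 = 0.08177 s.
t = x/V₂ + tᵢ = 171.7/4471 + 0.08177 = 0.12018 s.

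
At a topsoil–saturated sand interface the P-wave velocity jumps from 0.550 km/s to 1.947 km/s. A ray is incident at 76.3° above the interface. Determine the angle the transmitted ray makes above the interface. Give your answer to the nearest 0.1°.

Angle from the normal: 90° − 76.3° = 13.7°.
Snell's law: sin θ₂ = (V₂/V₁)·sin θ₁ = (1.947/0.550)·sin 13.7° = 0.8384.
θ₂ = arcsin 0.8384 = 56.97° from the normal.
From the interface: 90° − 56.97° = 33.03°.

33.0°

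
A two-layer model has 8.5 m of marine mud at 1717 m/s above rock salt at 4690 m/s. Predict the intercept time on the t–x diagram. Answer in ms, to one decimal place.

9.2 ms

θ_c = arcsin(V₁/V₂) = arcsin(1717/4690) = 21.48°; cos θ_c = 0.9306.
tᵢ = 2h·cos θ_c / V₁ = 2·8.5·0.9306 / 1717 = 0.00921 s.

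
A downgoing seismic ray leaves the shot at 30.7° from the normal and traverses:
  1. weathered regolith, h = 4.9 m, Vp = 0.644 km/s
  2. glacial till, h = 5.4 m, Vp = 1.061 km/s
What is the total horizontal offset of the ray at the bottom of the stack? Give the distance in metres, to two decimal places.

11.31 m

p = sin θ₁/V₁ = sin 30.7°/0.644 = 7.9277e-01 s/km is conserved through the stack.
Layer 1: θ = 30.70°; offset = 4.9·tan 30.70° = 2.9094 m.
Layer 2: sin θ = p·1.061 = 0.8411 → θ = 57.26°; offset = 5.4·tan 57.26° = 8.3983 m.
Total horizontal offset = 11.3077 m.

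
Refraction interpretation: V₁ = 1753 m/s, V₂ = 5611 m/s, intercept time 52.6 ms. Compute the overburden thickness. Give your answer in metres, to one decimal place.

θ_c = arcsin(1753/5611) = 18.21°; cos θ_c = 0.9499.
tᵢ = 2h cos θ_c/V₁ ⇒ h = tᵢ·V₁/(2 cos θ_c) = 0.0526·1753/(2·0.9499) = 48.53 m.

48.5 m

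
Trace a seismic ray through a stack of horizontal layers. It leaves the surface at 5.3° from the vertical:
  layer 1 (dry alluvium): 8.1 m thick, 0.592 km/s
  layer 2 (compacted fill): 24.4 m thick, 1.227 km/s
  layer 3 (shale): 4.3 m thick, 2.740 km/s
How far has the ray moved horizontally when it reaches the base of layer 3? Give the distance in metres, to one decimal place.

7.5 m

p = sin θ₁/V₁ = sin 5.3°/0.592 = 1.5603e-01 s/km is conserved through the stack.
Layer 1: θ = 5.30°; offset = 8.1·tan 5.30° = 0.751 m.
Layer 2: sin θ = p·1.227 = 0.1915 → θ = 11.04°; offset = 24.4·tan 11.04° = 4.759 m.
Layer 3: sin θ = p·2.740 = 0.4275 → θ = 25.31°; offset = 4.3·tan 25.31° = 2.034 m.
Summing the layer offsets gives 7.544 m.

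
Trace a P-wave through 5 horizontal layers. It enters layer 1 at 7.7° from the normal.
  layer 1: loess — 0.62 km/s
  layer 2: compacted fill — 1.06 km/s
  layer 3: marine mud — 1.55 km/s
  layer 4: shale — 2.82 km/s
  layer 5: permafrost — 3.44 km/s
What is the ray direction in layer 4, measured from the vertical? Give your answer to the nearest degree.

38°

Snell's law across each interface conserves sin θ / V, so sin θ_4 = V_4·sin θ₁/V₁.
sin θ_4 = 2.82 × sin 7.7° / 0.62 = 0.6094.
θ_4 = arcsin 0.6094 = 37.55°.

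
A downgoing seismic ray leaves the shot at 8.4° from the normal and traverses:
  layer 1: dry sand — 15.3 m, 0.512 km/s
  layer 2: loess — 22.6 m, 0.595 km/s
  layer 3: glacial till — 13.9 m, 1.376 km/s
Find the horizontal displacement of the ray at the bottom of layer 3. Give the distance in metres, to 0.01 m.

12.09 m

Apply Snell's law at each interface; in layer i the horizontal offset is hᵢ·tan θᵢ.
Layer 1: θ = 8.40°; offset = 15.3·tan 8.40° = 2.2593 m.
Layer 2: sin θ = 0.595·sin 8.4°/0.512 = 0.1698, θ = 9.77°; offset = 22.6·tan 9.77° = 3.8932 m.
Layer 3: sin θ = 1.376·sin 8.4°/0.512 = 0.3926, θ = 23.12°; offset = 13.9·tan 23.12° = 5.9335 m.
Total horizontal offset = 12.0860 m.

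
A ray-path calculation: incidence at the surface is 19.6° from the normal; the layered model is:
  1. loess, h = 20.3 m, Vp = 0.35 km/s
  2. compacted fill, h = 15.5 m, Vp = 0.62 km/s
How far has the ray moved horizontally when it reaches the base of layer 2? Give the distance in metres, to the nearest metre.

Apply Snell's law at each interface; in layer i the horizontal offset is hᵢ·tan θᵢ.
Layer 1: θ = 19.60°; offset = 20.3·tan 19.60° = 7.229 m.
Layer 2: sin θ = 0.62·sin 19.6°/0.35 = 0.5942, θ = 36.46°; offset = 15.5·tan 36.46° = 11.452 m.
Σ offsets = 18.680 m.

19 m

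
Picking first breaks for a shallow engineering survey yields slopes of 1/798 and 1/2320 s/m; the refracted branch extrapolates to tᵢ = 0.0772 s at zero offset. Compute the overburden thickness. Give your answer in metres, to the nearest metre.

33 m

θ_c = arcsin(798/2320) = 20.12°; cos θ_c = 0.9390.
tᵢ = 2h cos θ_c/V₁ ⇒ h = tᵢ·V₁/(2 cos θ_c) = 0.0772·798/(2·0.9390) = 32.80 m.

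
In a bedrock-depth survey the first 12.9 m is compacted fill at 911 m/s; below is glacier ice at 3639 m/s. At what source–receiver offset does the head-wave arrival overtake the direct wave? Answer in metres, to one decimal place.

33.3 m

x_cross = 2h·√((V₂+V₁)/(V₂−V₁)).
(V₂+V₁)/(V₂−V₁) = (3639+911)/(3639−911) = 1.6679; √ = 1.2915.
x_cross = 2·12.9·1.2915 = 33.32 m.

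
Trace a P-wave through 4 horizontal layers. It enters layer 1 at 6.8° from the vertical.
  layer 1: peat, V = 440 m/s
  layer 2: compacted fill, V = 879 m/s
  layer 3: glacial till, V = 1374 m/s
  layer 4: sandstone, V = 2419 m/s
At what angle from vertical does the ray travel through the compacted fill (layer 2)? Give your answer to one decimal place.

Snell's law across each interface conserves sin θ / V, so sin θ_2 = V_2·sin θ₁/V₁.
sin θ_2 = 879 × sin 6.8° / 440 = 0.2365.
θ_2 = arcsin 0.2365 = 13.68°.

13.7°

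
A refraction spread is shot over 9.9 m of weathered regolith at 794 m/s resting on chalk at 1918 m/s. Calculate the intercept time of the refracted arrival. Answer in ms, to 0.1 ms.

22.7 ms

tᵢ = 2h·√(V₂²−V₁²)/(V₁V₂).
√(V₂²−V₁²) = √(1918²−794²) = 1745.9 m/s.
tᵢ = 2·9.9·1745.9/(794·1918) = 0.02270 s.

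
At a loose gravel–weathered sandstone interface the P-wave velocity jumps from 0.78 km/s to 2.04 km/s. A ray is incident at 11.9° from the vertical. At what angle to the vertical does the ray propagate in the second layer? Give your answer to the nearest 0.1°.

32.6°

sin θ₁/V₁ = sin θ₂/V₂ ⇒ sin θ₂ = 2.04·sin 11.9°/0.78 = 2.04·0.2062/0.78 = 0.5393.
θ₂ = arcsin 0.5393 = 32.64° from the normal.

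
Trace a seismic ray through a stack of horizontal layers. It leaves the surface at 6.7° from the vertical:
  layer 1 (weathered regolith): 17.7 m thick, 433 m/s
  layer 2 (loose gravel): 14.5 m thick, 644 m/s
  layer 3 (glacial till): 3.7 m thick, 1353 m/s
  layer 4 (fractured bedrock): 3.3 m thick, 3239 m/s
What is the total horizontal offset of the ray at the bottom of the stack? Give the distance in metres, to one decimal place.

Apply Snell's law at each interface; in layer i the horizontal offset is hᵢ·tan θᵢ.
Layer 1: θ = 6.70°; offset = 17.7·tan 6.70° = 2.079 m.
Layer 2: sin θ = 644·sin 6.7°/433 = 0.1735, θ = 9.99°; offset = 14.5·tan 9.99° = 2.555 m.
Layer 3: sin θ = 1353·sin 6.7°/433 = 0.3646, θ = 21.38°; offset = 3.7·tan 21.38° = 1.449 m.
Layer 4: sin θ = 3239·sin 6.7°/433 = 0.8727, θ = 60.78°; offset = 3.3·tan 60.78° = 5.899 m.
Total horizontal offset = 11.982 m.

12.0 m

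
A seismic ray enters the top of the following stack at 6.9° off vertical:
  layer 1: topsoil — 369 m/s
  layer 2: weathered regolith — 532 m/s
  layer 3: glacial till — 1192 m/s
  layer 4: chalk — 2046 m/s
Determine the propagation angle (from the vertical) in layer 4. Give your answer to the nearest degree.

42°

Ray parameter p = sin 6.9° / 369 = 3.2557e-04 s/m.
sin θ_4 = p·V_4 = 3.2557e-04 × 2046 = 0.6661.
θ_4 = 41.77° from the vertical.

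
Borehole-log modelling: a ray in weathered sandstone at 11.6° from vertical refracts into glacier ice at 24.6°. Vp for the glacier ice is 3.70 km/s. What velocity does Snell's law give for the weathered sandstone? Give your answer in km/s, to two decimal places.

Snell's law: sin 11.6°/V₁ = sin 24.6°/V₂.
V₁ = V₂·sin 11.6°/sin 24.6° = 3.70 × 0.4830 = 1.79 km/s.

1.79 km/s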